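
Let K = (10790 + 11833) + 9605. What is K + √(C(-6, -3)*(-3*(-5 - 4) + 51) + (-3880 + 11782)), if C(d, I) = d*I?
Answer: 32228 + 3*√1034 ≈ 32324.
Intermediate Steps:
C(d, I) = I*d
K = 32228 (K = 22623 + 9605 = 32228)
K + √(C(-6, -3)*(-3*(-5 - 4) + 51) + (-3880 + 11782)) = 32228 + √((-3*(-6))*(-3*(-5 - 4) + 51) + (-3880 + 11782)) = 32228 + √(18*(-3*(-9) + 51) + 7902) = 32228 + √(18*(27 + 51) + 7902) = 32228 + √(18*78 + 7902) = 32228 + √(1404 + 7902) = 32228 + √9306 = 32228 + 3*√1034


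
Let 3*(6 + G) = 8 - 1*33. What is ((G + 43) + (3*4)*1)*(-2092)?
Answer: -255224/3 ≈ -85075.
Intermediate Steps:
G = -43/3 (G = -6 + (8 - 1*33)/3 = -6 + (8 - 33)/3 = -6 + (⅓)*(-25) = -6 - 25/3 = -43/3 ≈ -14.333)
((G + 43) + (3*4)*1)*(-2092) = ((-43/3 + 43) + (3*4)*1)*(-2092) = (86/3 + 12*1)*(-2092) = (86/3 + 12)*(-2092) = (122/3)*(-2092) = -255224/3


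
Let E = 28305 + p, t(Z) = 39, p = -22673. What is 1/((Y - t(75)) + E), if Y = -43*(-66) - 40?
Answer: 1/8391 ≈ 0.00011918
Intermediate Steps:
Y = 2798 (Y = 2838 - 40 = 2798)
E = 5632 (E = 28305 - 22673 = 5632)
1/((Y - t(75)) + E) = 1/((2798 - 1*39) + 5632) = 1/((2798 - 39) + 5632) = 1/(2759 + 5632) = 1/8391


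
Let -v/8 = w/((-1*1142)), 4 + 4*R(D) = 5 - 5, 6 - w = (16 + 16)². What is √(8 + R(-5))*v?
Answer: -4072*√7/571 ≈ -18.868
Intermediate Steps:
w = -1018 (w = 6 - (16 + 16)² = 6 - 1*32² = 6 - 1*1024 = 6 - 1024 = -1018)
R(D) = -1 (R(D) = -1 + (5 - 5)/4 = -1 + (¼)*0 = -1 + 0 = -1)
v = -4072/571 (v = -(-8144)/((-1*1142)) = -(-8144)/(-1142) = -(-8144)*(-1)/1142 = -8*509/571 = -4072/571 ≈ -7.1313)
√(8 + R(-5))*v = √(8 - 1)*(-4072/571) = √7*(-4072/571) = -4072*√7/571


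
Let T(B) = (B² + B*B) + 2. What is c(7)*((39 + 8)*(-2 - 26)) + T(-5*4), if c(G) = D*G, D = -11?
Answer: 102134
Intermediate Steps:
c(G) = -11*G
T(B) = 2 + 2*B² (T(B) = (B² + B²) + 2 = 2*B² + 2 = 2 + 2*B²)
c(7)*((39 + 8)*(-2 - 26)) + T(-5*4) = (-11*7)*((39 + 8)*(-2 - 26)) + (2 + 2*(-5*4)²) = -3619*(-28) + (2 + 2*(-20)²) = -77*(-1316) + (2 + 2*400) = 101332 + (2 + 800) = 101332 + 802 = 102134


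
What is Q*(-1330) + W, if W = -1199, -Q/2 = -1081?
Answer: -2876659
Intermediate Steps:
Q = 2162 (Q = -2*(-1081) = 2162)
Q*(-1330) + W = 2162*(-1330) - 1199 = -2875460 - 1199 = -2876659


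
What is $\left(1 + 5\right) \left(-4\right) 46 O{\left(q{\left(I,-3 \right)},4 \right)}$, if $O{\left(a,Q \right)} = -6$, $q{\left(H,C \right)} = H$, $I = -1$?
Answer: $6624$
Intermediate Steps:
$\left(1 + 5\right) \left(-4\right) 46 O{\left(q{\left(I,-3 \right)},4 \right)} = \left(1 + 5\right) \left(-4\right) 46 \left(-6\right) = 6 \left(-4\right) 46 \left(-6\right) = \left(-24\right) 46 \left(-6\right) = \left(-1104\right) \left(-6\right) = 6624$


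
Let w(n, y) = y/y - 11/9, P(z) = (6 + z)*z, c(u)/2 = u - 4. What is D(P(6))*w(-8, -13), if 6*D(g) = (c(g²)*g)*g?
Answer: -1989120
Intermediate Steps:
c(u) = -8 + 2*u (c(u) = 2*(u - 4) = 2*(-4 + u) = -8 + 2*u)
P(z) = z*(6 + z)
w(n, y) = -2/9 (w(n, y) = 1 - 11*⅑ = 1 - 11/9 = -2/9)
D(g) = g²*(-8 + 2*g²)/6 (D(g) = (((-8 + 2*g²)*g)*g)/6 = ((g*(-8 + 2*g²))*g)/6 = (g²*(-8 + 2*g²))/6 = g²*(-8 + 2*g²)/6)
D(P(6))*w(-8, -13) = ((6*(6 + 6))²*(-4 + (6*(6 + 6))²)/3)*(-2/9) = ((6*12)²*(-4 + (6*12)²)/3)*(-2/9) = ((⅓)*72²*(-4 + 72²))*(-2/9) = ((⅓)*5184*(-4 + 5184))*(-2/9) = ((⅓)*5184*5180)*(-2/9) = 8951040*(-2/9) = -1989120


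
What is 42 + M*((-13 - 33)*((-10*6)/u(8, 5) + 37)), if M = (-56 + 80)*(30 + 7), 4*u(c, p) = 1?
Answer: 8292186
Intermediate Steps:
u(c, p) = ¼ (u(c, p) = (¼)*1 = ¼)
M = 888 (M = 24*37 = 888)
42 + M*((-13 - 33)*((-10*6)/u(8, 5) + 37)) = 42 + 888*((-13 - 33)*((-10*6)/(¼) + 37)) = 42 + 888*(-46*(-60*4 + 37)) = 42 + 888*(-46*(-240 + 37)) = 42 + 888*(-46*(-203)) = 42 + 888*9338 = 42 + 8292144 = 8292186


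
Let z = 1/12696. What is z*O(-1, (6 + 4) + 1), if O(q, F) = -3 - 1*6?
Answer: -3/4232 ≈ -0.00070888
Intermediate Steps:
O(q, F) = -9 (O(q, F) = -3 - 6 = -9)
z = 1/12696 ≈ 7.8765e-5
z*O(-1, (6 + 4) + 1) = (1/12696)*(-9) = -3/4232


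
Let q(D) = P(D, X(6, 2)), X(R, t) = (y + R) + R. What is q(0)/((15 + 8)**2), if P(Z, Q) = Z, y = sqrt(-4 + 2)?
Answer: 0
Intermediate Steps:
y = I*sqrt(2) (y = sqrt(-2) = I*sqrt(2) ≈ 1.4142*I)
X(R, t) = 2*R + I*sqrt(2) (X(R, t) = (I*sqrt(2) + R) + R = (R + I*sqrt(2)) + R = 2*R + I*sqrt(2))
q(D) = D
q(0)/((15 + 8)**2) = 0/((15 + 8)**2) = 0/(23**2) = 0/529 = 0*(1/529) = 0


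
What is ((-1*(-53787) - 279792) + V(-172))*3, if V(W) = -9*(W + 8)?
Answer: -673587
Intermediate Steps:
V(W) = -72 - 9*W (V(W) = -9*(8 + W) = -72 - 9*W)
((-1*(-53787) - 279792) + V(-172))*3 = ((-1*(-53787) - 279792) + (-72 - 9*(-172)))*3 = ((53787 - 279792) + (-72 + 1548))*3 = (-226005 + 1476)*3 = -224529*3 = -673587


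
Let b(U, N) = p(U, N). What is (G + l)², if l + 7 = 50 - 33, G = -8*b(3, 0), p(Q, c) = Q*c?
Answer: 100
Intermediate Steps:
b(U, N) = N*U (b(U, N) = U*N = N*U)
G = 0 (G = -0*3 = -8*0 = 0)
l = 10 (l = -7 + (50 - 33) = -7 + 17 = 10)
(G + l)² = (0 + 10)² = 10² = 100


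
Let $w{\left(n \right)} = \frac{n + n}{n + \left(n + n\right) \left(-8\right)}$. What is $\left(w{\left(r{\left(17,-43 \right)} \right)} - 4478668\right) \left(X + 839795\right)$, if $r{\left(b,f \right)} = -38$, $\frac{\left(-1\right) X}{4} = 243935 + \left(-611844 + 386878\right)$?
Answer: $- \frac{51320095226218}{15} \approx -3.4213 \cdot 10^{12}$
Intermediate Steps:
$X = -75876$ ($X = - 4 \left(243935 + \left(-611844 + 386878\right)\right) = - 4 \left(243935 - 224966\right) = \left(-4\right) 18969 = -75876$)
$w{\left(n \right)} = - \frac{2}{15}$ ($w{\left(n \right)} = \frac{2 n}{n + 2 n \left(-8\right)} = \frac{2 n}{n - 16 n} = \frac{2 n}{\left(-15\right) n} = 2 n \left(- \frac{1}{15 n}\right) = - \frac{2}{15}$)
$\left(w{\left(r{\left(17,-43 \right)} \right)} - 4478668\right) \left(X + 839795\right) = \left(- \frac{2}{15} - 4478668\right) \left(-75876 + 839795\right) = \left(- \frac{67180022}{15}\right) 763919 = - \frac{51320095226218}{15}$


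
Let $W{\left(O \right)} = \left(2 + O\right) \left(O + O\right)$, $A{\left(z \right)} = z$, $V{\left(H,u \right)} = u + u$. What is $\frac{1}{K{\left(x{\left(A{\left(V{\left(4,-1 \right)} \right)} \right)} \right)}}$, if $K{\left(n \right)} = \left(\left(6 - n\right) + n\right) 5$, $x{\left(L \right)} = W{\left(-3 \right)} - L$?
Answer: $\frac{1}{30} \approx 0.033333$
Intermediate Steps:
$V{\left(H,u \right)} = 2 u$
$W{\left(O \right)} = 2 O \left(2 + O\right)$ ($W{\left(O \right)} = \left(2 + O\right) 2 O = 2 O \left(2 + O\right)$)
$x{\left(L \right)} = 6 - L$ ($x{\left(L \right)} = 2 \left(-3\right) \left(2 - 3\right) - L = 2 \left(-3\right) \left(-1\right) - L = 6 - L$)
$K{\left(n \right)} = 30$ ($K{\left(n \right)} = 6 \cdot 5 = 30$)
$\frac{1}{K{\left(x{\left(A{\left(V{\left(4,-1 \right)} \right)} \right)} \right)}} = \frac{1}{30}$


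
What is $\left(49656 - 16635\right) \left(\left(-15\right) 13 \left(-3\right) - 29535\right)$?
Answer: $-955957950$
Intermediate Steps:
$\left(49656 - 16635\right) \left(\left(-15\right) 13 \left(-3\right) - 29535\right) = 33021 \left(\left(-195\right) \left(-3\right) - 29535\right) = 33021 \left(585 - 29535\right) = 33021 \left(-28950\right) = -955957950$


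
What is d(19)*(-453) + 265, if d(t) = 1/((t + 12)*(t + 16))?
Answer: 287072/1085 ≈ 264.58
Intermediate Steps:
d(t) = 1/((12 + t)*(16 + t))
d(19)*(-453) + 265 = -453/(192 + 19**2 + 28*19) + 265 = -453/(192 + 361 + 532) + 265 = -453/1085 + 265 = 287072/1085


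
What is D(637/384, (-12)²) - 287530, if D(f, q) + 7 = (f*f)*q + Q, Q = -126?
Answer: -294161143/1024 ≈ -2.8727e+5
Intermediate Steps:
D(f, q) = -133 + q*f² (D(f, q) = -7 + ((f*f)*q - 126) = -7 + (f²*q - 126) = -7 + (q*f² - 126) = -7 + (-126 + q*f²) = -133 + q*f²)
D(637/384, (-12)²) - 287530 = (-133 + (-12)²*(637/384)²) - 287530 = (-133 + 144*(637*(1/384))²) - 287530 = (-133 + 144*(637/384)²) - 287530 = (-133 + 144*(405769/147456)) - 287530 = (-133 + 405769/1024) - 287530 = 269577/1024 - 287530 = -294161143/1024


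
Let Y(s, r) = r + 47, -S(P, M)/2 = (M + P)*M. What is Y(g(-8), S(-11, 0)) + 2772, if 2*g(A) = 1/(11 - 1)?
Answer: 2819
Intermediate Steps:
g(A) = 1/20 (g(A) = 1/(2*(11 - 1)) = (1/2)/10 = (1/2)*(1/10) = 1/20)
S(P, M) = -2*M*(M + P) (S(P, M) = -2*(M + P)*M = -2*M*(M + P))
Y(s, r) = 47 + r
Y(g(-8), S(-11, 0)) + 2772 = (47 - 2*0*(0 - 11)) + 2772 = (47 - 2*0*(-11)) + 2772 = (47 + 0) + 2772 = 47 + 2772 = 2819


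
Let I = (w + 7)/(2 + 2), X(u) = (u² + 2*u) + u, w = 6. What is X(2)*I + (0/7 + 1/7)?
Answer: 457/14 ≈ 32.643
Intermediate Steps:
X(u) = u² + 3*u
I = 13/4 (I = (6 + 7)/(2 + 2) = 13/4 ≈ 3.2500)
X(2)*I + (0/7 + 1/7) = (2*(3 + 2))*(13/4) + (0/7 + 1/7) = (2*5)*(13/4) + (0*(⅐) + 1*(⅐)) = 10*(13/4) + (0 + ⅐) = 65/2 + ⅐ = 457/14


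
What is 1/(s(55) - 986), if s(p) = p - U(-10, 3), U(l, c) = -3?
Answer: -1/928 ≈ -0.0010776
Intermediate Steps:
s(p) = 3 + p (s(p) = p - 1*(-3) = p + 3 = 3 + p)
1/(s(55) - 986) = 1/((3 + 55) - 986) = 1/(58 - 986) = 1/(-928) = -1/928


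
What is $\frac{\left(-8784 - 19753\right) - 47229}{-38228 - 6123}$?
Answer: $\frac{75766}{44351} \approx 1.7083$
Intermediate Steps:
$\frac{\left(-8784 - 19753\right) - 47229}{-38228 - 6123} = \frac{-28537 - 47229}{-44351} = \left(-75766\right) \left(- \frac{1}{44351}\right) = \frac{75766}{44351}$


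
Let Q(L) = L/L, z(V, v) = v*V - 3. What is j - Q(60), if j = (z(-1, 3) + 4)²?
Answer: 3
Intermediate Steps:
z(V, v) = -3 + V*v (z(V, v) = V*v - 3 = -3 + V*v)
Q(L) = 1
j = 4 (j = ((-3 - 1*3) + 4)² = ((-3 - 3) + 4)² = (-6 + 4)² = (-2)² = 4)
j - Q(60) = 4 - 1*1 = 4 - 1 = 3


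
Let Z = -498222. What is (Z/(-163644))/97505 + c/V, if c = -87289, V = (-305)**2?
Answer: -46424879443801/49477232238850 ≈ -0.93831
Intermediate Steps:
V = 93025
(Z/(-163644))/97505 + c/V = -498222/(-163644)/97505 - 87289/93025 = -498222*(-1/163644)*(1/97505) - 87289*1/93025 = (83037/27274)*(1/97505) - 87289/93025 = 83037/2659351370 - 87289/93025 = -46424879443801/49477232238850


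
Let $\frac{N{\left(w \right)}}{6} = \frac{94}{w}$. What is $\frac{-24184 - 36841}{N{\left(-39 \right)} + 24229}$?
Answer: $- \frac{793325}{314789} \approx -2.5202$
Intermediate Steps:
$N{\left(w \right)} = \frac{564}{w}$ ($N{\left(w \right)} = 6 \frac{94}{w} = \frac{564}{w}$)
$\frac{-24184 - 36841}{N{\left(-39 \right)} + 24229} = \frac{-24184 - 36841}{\frac{564}{-39} + 24229} = - \frac{61025}{564 \left(- \frac{1}{39}\right) + 24229} = - \frac{61025}{- \frac{188}{13} + 24229} = - \frac{61025}{\frac{314789}{13}} = \left(-61025\right) \frac{13}{314789} = - \frac{793325}{314789}$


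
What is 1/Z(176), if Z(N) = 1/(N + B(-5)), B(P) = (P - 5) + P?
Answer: 161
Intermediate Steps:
B(P) = -5 + 2*P (B(P) = (-5 + P) + P = -5 + 2*P)
Z(N) = 1/(-15 + N) (Z(N) = 1/(N + (-5 + 2*(-5))) = 1/(N + (-5 - 10)) = 1/(N - 15) = 1/(-15 + N))
1/Z(176) = 1/(1/(-15 + 176)) = 1/(1/161) = 161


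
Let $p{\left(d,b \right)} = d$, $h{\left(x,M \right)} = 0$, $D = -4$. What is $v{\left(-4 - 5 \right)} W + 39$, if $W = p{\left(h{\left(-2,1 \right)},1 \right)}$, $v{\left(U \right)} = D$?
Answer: $39$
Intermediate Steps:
$v{\left(U \right)} = -4$
$W = 0$
$v{\left(-4 - 5 \right)} W + 39 = \left(-4\right) 0 + 39 = 0 + 39 = 39$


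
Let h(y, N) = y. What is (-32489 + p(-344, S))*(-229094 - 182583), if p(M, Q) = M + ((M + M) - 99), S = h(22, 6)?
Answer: 13840580740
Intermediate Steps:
S = 22
p(M, Q) = -99 + 3*M (p(M, Q) = M + (2*M - 99) = M + (-99 + 2*M) = -99 + 3*M)
(-32489 + p(-344, S))*(-229094 - 182583) = (-32489 + (-99 + 3*(-344)))*(-229094 - 182583) = (-32489 + (-99 - 1032))*(-411677) = (-32489 - 1131)*(-411677) = -33620*(-411677) = 13840580740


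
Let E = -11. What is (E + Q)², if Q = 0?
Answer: 121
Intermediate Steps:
(E + Q)² = (-11 + 0)² = (-11)² = 121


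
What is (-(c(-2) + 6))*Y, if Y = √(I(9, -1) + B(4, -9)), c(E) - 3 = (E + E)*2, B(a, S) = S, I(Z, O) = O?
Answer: -I*√10 ≈ -3.1623*I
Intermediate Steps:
c(E) = 3 + 4*E (c(E) = 3 + (E + E)*2 = 3 + (2*E)*2 = 3 + 4*E)
Y = I*√10 (Y = √(-1 - 9) = √(-10) = I*√10 ≈ 3.1623*I)
(-(c(-2) + 6))*Y = (-((3 + 4*(-2)) + 6))*(I*√10) = (-((3 - 8) + 6))*(I*√10) = (-(-5 + 6))*(I*√10) = (-1*1)*(I*√10) = -I*√10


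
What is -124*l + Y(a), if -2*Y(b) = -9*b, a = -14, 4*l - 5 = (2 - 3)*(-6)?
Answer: -404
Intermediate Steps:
l = 11/4 (l = 5/4 + ((2 - 3)*(-6))/4 = 5/4 + (-1*(-6))/4 = 5/4 + (¼)*6 = 5/4 + 3/2 = 11/4 ≈ 2.7500)
Y(b) = 9*b/2 (Y(b) = -(-9)*b/2 = 9*b/2)
-124*l + Y(a) = -124*11/4 + (9/2)*(-14) = -341 - 63 = -404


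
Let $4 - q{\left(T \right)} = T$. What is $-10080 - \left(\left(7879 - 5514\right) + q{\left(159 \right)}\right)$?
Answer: $-12290$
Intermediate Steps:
$q{\left(T \right)} = 4 - T$
$-10080 - \left(\left(7879 - 5514\right) + q{\left(159 \right)}\right) = -10080 - \left(\left(7879 - 5514\right) + \left(4 - 159\right)\right) = -10080 - \left(2365 + \left(4 - 159\right)\right) = -10080 - \left(2365 - 155\right) = -10080 - 2210 = -12290$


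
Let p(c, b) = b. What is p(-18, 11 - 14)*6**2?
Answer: -108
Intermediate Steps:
p(-18, 11 - 14)*6**2 = (11 - 14)*6**2 = -3*36 = -108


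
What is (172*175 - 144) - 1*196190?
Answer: -166234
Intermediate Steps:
(172*175 - 144) - 1*196190 = (30100 - 144) - 196190 = 29956 - 196190 = -166234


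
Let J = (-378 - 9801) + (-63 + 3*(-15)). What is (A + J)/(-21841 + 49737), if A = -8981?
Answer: -4817/6974 ≈ -0.69071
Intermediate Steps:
J = -10287 (J = -10179 + (-63 - 45) = -10179 - 108 = -10287)
(A + J)/(-21841 + 49737) = (-8981 - 10287)/(-21841 + 49737) = -19268/27896 = -19268*1/27896 = -4817/6974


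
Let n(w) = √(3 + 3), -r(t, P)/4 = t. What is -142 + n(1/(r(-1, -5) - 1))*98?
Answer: -142 + 98*√6 ≈ 98.050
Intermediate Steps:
r(t, P) = -4*t
n(w) = √6
-142 + n(1/(r(-1, -5) - 1))*98 = -142 + √6*98 = -142 + 98*√6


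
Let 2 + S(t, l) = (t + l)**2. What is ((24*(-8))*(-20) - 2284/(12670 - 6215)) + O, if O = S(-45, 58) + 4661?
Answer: 55949656/6455 ≈ 8667.6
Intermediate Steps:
S(t, l) = -2 + (l + t)**2 (S(t, l) = -2 + (t + l)**2 = -2 + (l + t)**2)
O = 4828 (O = (-2 + (58 - 45)**2) + 4661 = (-2 + 13**2) + 4661 = (-2 + 169) + 4661 = 167 + 4661 = 4828)
((24*(-8))*(-20) - 2284/(12670 - 6215)) + O = ((24*(-8))*(-20) - 2284/(12670 - 6215)) + 4828 = (-192*(-20) - 2284/6455) + 4828 = (3840 - 2284*1/6455) + 4828 = (3840 - 2284/6455) + 4828 = 24784916/6455 + 4828 = 55949656/6455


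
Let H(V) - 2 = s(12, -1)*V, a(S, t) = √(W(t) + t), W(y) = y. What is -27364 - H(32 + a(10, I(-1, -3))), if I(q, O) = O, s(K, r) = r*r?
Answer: -27398 - I*√6 ≈ -27398.0 - 2.4495*I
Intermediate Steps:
s(K, r) = r²
a(S, t) = √2*√t (a(S, t) = √(t + t) = √(2*t) = √2*√t)
H(V) = 2 + V (H(V) = 2 + (-1)²*V = 2 + 1*V = 2 + V)
-27364 - H(32 + a(10, I(-1, -3))) = -27364 - (2 + (32 + √2*√(-3))) = -27364 - (2 + (32 + √2*(I*√3))) = -27364 - (2 + (32 + I*√6)) = -27364 - (34 + I*√6) = -27364 + (-34 - I*√6) = -27398 - I*√6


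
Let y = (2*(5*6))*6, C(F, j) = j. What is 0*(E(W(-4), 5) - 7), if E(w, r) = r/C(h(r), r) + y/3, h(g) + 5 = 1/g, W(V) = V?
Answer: 0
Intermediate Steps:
h(g) = -5 + 1/g
y = 360 (y = (2*30)*6 = 60*6 = 360)
E(w, r) = 121 (E(w, r) = r/r + 360/3 = 1 + 360*(⅓) = 1 + 120 = 121)
0*(E(W(-4), 5) - 7) = 0*(121 - 7) = 0*114 = 0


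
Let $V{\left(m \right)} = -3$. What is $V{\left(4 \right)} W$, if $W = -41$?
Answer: $123$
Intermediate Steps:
$V{\left(4 \right)} W = \left(-3\right) \left(-41\right) = 123$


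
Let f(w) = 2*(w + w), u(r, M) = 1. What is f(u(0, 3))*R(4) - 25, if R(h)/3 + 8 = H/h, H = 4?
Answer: -109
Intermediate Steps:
f(w) = 4*w (f(w) = 2*(2*w) = 4*w)
R(h) = -24 + 12/h (R(h) = -24 + 3*(4/h) = -24 + 12/h)
f(u(0, 3))*R(4) - 25 = (4*1)*(-24 + 12/4) - 25 = 4*(-24 + 12*(¼)) - 25 = 4*(-24 + 3) - 25 = 4*(-21) - 25 = -84 - 25 = -109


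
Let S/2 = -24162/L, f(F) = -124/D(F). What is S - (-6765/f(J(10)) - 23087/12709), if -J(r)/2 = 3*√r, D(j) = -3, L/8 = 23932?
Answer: 100512152569/608303576 ≈ 165.23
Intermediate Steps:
L = 191456 (L = 8*23932 = 191456)
J(r) = -6*√r
f(F) = 124/3 (f(F) = -124/(-3) = -124*(-⅓) = 124/3)
S = -12081/47864 (S = 2*(-24162/191456) = 2*(-24162*1/191456) = 2*(-12081/95728) = -12081/47864 ≈ -0.25240)
S - (-6765/f(J(10)) - 23087/12709) = -12081/47864 - (-6765/124/3 - 23087/12709) = -12081/47864 - (-6765*3/124 - 23087*1/12709) = -12081/47864 - (-20295/124 - 23087/12709) = -12081/47864 - 1*(-260791943/1575916) = -12081/47864 + 260791943/1575916 = 100512152569/608303576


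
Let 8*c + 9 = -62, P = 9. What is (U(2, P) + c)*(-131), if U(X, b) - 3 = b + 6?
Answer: -9563/8 ≈ -1195.4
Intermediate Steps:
U(X, b) = 9 + b (U(X, b) = 3 + (b + 6) = 3 + (6 + b) = 9 + b)
c = -71/8 (c = -9/8 + (⅛)*(-62) = -9/8 - 31/4 = -71/8 ≈ -8.8750)
(U(2, P) + c)*(-131) = ((9 + 9) - 71/8)*(-131) = (18 - 71/8)*(-131) = (73/8)*(-131) = -9563/8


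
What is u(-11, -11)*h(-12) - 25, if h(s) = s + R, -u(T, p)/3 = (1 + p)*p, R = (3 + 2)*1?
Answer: 2285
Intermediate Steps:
R = 5 (R = 5*1 = 5)
u(T, p) = -3*p*(1 + p) (u(T, p) = -3*(1 + p)*p = -3*p*(1 + p))
h(s) = 5 + s (h(s) = s + 5 = 5 + s)
u(-11, -11)*h(-12) - 25 = (-3*(-11)*(1 - 11))*(5 - 12) - 25 = -3*(-11)*(-10)*(-7) - 25 = -330*(-7) - 25 = 2310 - 25 = 2285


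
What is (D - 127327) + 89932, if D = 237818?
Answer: 200423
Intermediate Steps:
(D - 127327) + 89932 = (237818 - 127327) + 89932 = 110491 + 89932 = 200423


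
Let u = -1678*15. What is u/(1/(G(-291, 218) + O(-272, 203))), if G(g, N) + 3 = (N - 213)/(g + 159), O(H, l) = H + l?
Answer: 39890255/22 ≈ 1.8132e+6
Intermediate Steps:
u = -25170
G(g, N) = -3 + (-213 + N)/(159 + g) (G(g, N) = -3 + (N - 213)/(g + 159) = -3 + (-213 + N)/(159 + g))
u/(1/(G(-291, 218) + O(-272, 203))) = -(-1736730 + 25170*(-690 + 218 - 3*(-291))/(159 - 291)) = -25170/(1/((-690 + 218 + 873)/(-132) - 69)) = -25170/(1/(-1/132*401 - 69)) = -25170/(1/(-401/132 - 69)) = -25170/(1/(-9509/132)) = -25170/(-132/9509) = -25170*(-9509/132) = 39890255/22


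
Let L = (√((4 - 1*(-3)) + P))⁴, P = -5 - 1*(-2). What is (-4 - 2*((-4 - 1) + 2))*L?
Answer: 32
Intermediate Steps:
P = -3 (P = -5 + 2 = -3)
L = 16 (L = (√((4 - 1*(-3)) - 3))⁴ = (√((4 + 3) - 3))⁴ = (√(7 - 3))⁴ = (√4)⁴ = 2⁴ = 16)
(-4 - 2*((-4 - 1) + 2))*L = (-4 - 2*((-4 - 1) + 2))*16 = (-4 - 2*(-5 + 2))*16 = (-4 - 2*(-3))*16 = (-4 + 6)*16 = 2*16 = 32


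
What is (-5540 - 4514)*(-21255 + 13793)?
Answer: 75022948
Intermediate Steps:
(-5540 - 4514)*(-21255 + 13793) = -10054*(-7462) = 75022948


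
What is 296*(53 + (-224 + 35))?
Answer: -40256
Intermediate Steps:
296*(53 + (-224 + 35)) = 296*(53 - 189) = 296*(-136) = -40256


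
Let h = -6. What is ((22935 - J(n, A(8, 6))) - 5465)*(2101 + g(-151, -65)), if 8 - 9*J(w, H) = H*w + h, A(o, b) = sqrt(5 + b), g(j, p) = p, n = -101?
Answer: 320091776/9 - 205636*sqrt(11)/9 ≈ 3.5490e+7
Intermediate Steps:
J(w, H) = 14/9 - H*w/9 (J(w, H) = 8/9 - (H*w - 6)/9 = 8/9 - (-6 + H*w)/9 = 8/9 + (2/3 - H*w/9) = 14/9 - H*w/9)
((22935 - J(n, A(8, 6))) - 5465)*(2101 + g(-151, -65)) = ((22935 - (14/9 - 1/9*sqrt(5 + 6)*(-101))) - 5465)*(2101 - 65) = ((22935 - (14/9 - 1/9*sqrt(11)*(-101))) - 5465)*2036 = ((22935 - (14/9 + 101*sqrt(11)/9)) - 5465)*2036 = ((22935 + (-14/9 - 101*sqrt(11)/9)) - 5465)*2036 = ((206401/9 - 101*sqrt(11)/9) - 5465)*2036 = (157216/9 - 101*sqrt(11)/9)*2036 = 320091776/9 - 205636*sqrt(11)/9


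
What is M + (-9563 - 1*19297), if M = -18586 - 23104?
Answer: -70550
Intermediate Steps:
M = -41690
M + (-9563 - 1*19297) = -41690 + (-9563 - 1*19297) = -41690 + (-9563 - 19297) = -41690 - 28860 = -70550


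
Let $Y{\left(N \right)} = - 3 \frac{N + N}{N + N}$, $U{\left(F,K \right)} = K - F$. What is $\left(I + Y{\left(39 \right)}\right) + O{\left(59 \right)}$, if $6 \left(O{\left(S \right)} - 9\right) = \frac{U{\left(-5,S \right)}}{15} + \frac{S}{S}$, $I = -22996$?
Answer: $- \frac{2069021}{90} \approx -22989.0$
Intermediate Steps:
$O{\left(S \right)} = \frac{83}{9} + \frac{S}{90}$ ($O{\left(S \right)} = 9 + \frac{\frac{S - -5}{15} + \frac{S}{S}}{6} = 9 + \frac{\left(S + 5\right) \frac{1}{15} + 1}{6} = 9 + \frac{\left(5 + S\right) \frac{1}{15} + 1}{6} = 9 + \frac{\left(\frac{1}{3} + \frac{S}{15}\right) + 1}{6} = 9 + \frac{\frac{4}{3} + \frac{S}{15}}{6} = 9 + \left(\frac{2}{9} + \frac{S}{90}\right) = \frac{83}{9} + \frac{S}{90}$)
$Y{\left(N \right)} = -3$ ($Y{\left(N \right)} = - 3 \frac{2 N}{2 N} = - 3 \cdot 2 N \frac{1}{2 N} = \left(-3\right) 1 = -3$)
$\left(I + Y{\left(39 \right)}\right) + O{\left(59 \right)} = \left(-22996 - 3\right) + \left(\frac{83}{9} + \frac{1}{90} \cdot 59\right) = -22999 + \left(\frac{83}{9} + \frac{59}{90}\right) = -22999 + \frac{889}{90} = - \frac{2069021}{90}$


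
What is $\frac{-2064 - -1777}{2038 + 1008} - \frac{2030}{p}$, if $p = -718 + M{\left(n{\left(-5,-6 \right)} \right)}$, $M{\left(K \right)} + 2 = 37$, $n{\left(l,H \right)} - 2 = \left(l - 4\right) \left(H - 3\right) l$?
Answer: $\frac{5987359}{2080418} \approx 2.878$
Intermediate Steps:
$n{\left(l,H \right)} = 2 + l \left(-4 + l\right) \left(-3 + H\right)$ ($n{\left(l,H \right)} = 2 + \left(l - 4\right) \left(H - 3\right) l = 2 + \left(-4 + l\right) \left(-3 + H\right) l = 2 + l \left(-4 + l\right) \left(-3 + H\right)$)
$M{\left(K \right)} = 35$ ($M{\left(K \right)} = -2 + 37 = 35$)
$p = -683$ ($p = -718 + 35 = -683$)
$\frac{-2064 - -1777}{2038 + 1008} - \frac{2030}{p} = \frac{-2064 - -1777}{2038 + 1008} - \frac{2030}{-683} = \frac{-2064 + 1777}{3046} - - \frac{2030}{683} = \left(-287\right) \frac{1}{3046} + \frac{2030}{683} = - \frac{287}{3046} + \frac{2030}{683} = \frac{5987359}{2080418}$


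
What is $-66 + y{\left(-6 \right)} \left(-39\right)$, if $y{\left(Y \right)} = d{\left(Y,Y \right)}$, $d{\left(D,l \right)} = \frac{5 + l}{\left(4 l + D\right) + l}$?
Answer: $- \frac{805}{12} \approx -67.083$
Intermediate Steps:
$d{\left(D,l \right)} = \frac{5 + l}{D + 5 l}$ ($d{\left(D,l \right)} = \frac{5 + l}{\left(D + 4 l\right) + l} = \frac{5 + l}{D + 5 l}$)
$y{\left(Y \right)} = \frac{5 + Y}{6 Y}$ ($y{\left(Y \right)} = \frac{5 + Y}{Y + 5 Y} = \frac{5 + Y}{6 Y}$)
$-66 + y{\left(-6 \right)} \left(-39\right) = -66 + \frac{5 - 6}{6 \left(-6\right)} \left(-39\right) = -66 + \frac{1}{6} \left(- \frac{1}{6}\right) \left(-1\right) \left(-39\right) = -66 + \frac{1}{36} \left(-39\right) = -66 - \frac{13}{12} = - \frac{805}{12}$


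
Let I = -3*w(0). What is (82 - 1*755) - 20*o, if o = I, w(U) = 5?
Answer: -373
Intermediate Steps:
I = -15 (I = -3*5 = -15)
o = -15
(82 - 1*755) - 20*o = (82 - 1*755) - 20*(-15) = (82 - 755) - 1*(-300) = -673 + 300 = -373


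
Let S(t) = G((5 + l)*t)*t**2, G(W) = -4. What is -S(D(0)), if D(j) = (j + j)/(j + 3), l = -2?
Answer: 0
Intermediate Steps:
D(j) = 2*j/(3 + j) (D(j) = (2*j)/(3 + j) = 2*j/(3 + j))
S(t) = -4*t**2
-S(D(0)) = -(-4)*(2*0/(3 + 0))**2 = -(-4)*(2*0/3)**2 = -(-4)*(2*0*(1/3))**2 = -(-4)*0**2 = -(-4)*0 = -1*0 = 0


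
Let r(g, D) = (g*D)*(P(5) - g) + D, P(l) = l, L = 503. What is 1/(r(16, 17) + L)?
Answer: -1/2472 ≈ -0.00040453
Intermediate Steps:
r(g, D) = D + D*g*(5 - g) (r(g, D) = (g*D)*(5 - g) + D = (D*g)*(5 - g) + D = D*g*(5 - g) + D = D + D*g*(5 - g))
1/(r(16, 17) + L) = 1/(17*(1 - 1*16² + 5*16) + 503) = 1/(17*(1 - 1*256 + 80) + 503) = 1/(17*(1 - 256 + 80) + 503) = 1/(17*(-175) + 503) = 1/(-2975 + 503) = 1/(-2472) = -1/2472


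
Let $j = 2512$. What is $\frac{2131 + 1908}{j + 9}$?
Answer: $\frac{4039}{2521} \approx 1.6021$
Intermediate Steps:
$\frac{2131 + 1908}{j + 9} = \frac{2131 + 1908}{2512 + 9} = \frac{4039}{2521}$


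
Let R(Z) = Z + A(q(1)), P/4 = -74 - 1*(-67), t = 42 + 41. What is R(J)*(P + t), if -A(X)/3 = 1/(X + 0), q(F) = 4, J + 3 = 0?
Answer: -825/4 ≈ -206.25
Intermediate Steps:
J = -3 (J = -3 + 0 = -3)
t = 83
P = -28 (P = 4*(-74 - 1*(-67)) = 4*(-74 + 67) = 4*(-7) = -28)
A(X) = -3/X (A(X) = -3/(X + 0) = -3/X)
R(Z) = -¾ + Z (R(Z) = Z - 3/4 = Z - 3*¼ = Z - ¾ = -¾ + Z)
R(J)*(P + t) = (-¾ - 3)*(-28 + 83) = -15/4*55 = -825/4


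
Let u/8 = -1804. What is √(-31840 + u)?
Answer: 8*I*√723 ≈ 215.11*I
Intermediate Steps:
u = -14432 (u = 8*(-1804) = -14432)
√(-31840 + u) = √(-31840 - 14432) = √(-46272) = 8*I*√723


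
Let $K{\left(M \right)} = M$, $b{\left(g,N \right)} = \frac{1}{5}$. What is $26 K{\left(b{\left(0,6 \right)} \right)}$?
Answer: $\frac{26}{5} \approx 5.2$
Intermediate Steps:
$b{\left(g,N \right)} = \frac{1}{5}$
$26 K{\left(b{\left(0,6 \right)} \right)} = 26 \cdot \frac{1}{5} = \frac{26}{5}$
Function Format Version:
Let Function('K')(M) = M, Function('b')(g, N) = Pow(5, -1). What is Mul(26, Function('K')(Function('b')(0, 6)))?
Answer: Rational(26, 5) ≈ 5.2000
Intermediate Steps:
Function('b')(g, N) = Rational(1, 5)
Mul(26, Function('K')(Function('b')(0, 6))) = Mul(26, Rational(1, 5)) = Rational(26, 5)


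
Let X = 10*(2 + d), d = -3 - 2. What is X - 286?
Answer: -316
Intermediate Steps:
d = -5
X = -30 (X = 10*(2 - 5) = 10*(-3) = -30)
X - 286 = -30 - 286 = -316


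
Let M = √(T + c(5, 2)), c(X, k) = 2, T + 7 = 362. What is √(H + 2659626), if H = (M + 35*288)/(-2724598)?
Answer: √(19743558743988852264 - 2724598*√357)/2724598 ≈ 1630.8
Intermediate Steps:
T = 355 (T = -7 + 362 = 355)
M = √357 (M = √(355 + 2) = √357 ≈ 18.894)
H = -5040/1362299 - √357/2724598 (H = (√357 + 35*288)/(-2724598) = (√357 + 10080)*(-1/2724598) = (10080 + √357)*(-1/2724598) = -5040/1362299 - √357/2724598 ≈ -0.0037066)
√(H + 2659626) = √((-5040/1362299 - √357/2724598) + 2659626) = √(3623205835134/1362299 - √357/2724598)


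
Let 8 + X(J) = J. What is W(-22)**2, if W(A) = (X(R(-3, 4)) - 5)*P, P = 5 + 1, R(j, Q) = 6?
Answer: 1764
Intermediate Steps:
P = 6
X(J) = -8 + J
W(A) = -42 (W(A) = ((-8 + 6) - 5)*6 = (-2 - 5)*6 = -7*6 = -42)
W(-22)**2 = (-42)**2 = 1764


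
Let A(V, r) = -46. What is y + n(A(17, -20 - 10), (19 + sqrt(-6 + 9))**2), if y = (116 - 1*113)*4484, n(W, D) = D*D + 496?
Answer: 150776 + 27664*sqrt(3) ≈ 1.9869e+5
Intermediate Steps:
n(W, D) = 496 + D**2 (n(W, D) = D**2 + 496 = 496 + D**2)
y = 13452 (y = (116 - 113)*4484 = 3*4484 = 13452)
y + n(A(17, -20 - 10), (19 + sqrt(-6 + 9))**2) = 13452 + (496 + ((19 + sqrt(-6 + 9))**2)**2) = 13452 + (496 + ((19 + sqrt(3))**2)**2) = 13452 + (496 + (19 + sqrt(3))**4) = 13948 + (19 + sqrt(3))**4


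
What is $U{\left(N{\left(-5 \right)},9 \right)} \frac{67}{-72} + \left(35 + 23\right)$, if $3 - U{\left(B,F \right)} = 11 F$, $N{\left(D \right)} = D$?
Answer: $\frac{442}{3} \approx 147.33$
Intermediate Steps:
$U{\left(B,F \right)} = 3 - 11 F$
$U{\left(N{\left(-5 \right)},9 \right)} \frac{67}{-72} + \left(35 + 23\right) = \left(3 - 99\right) \frac{67}{-72} + \left(35 + 23\right) = \left(3 - 99\right) 67 \left(- \frac{1}{72}\right) + 58 = \left(-96\right) \left(- \frac{67}{72}\right) + 58 = \frac{268}{3} + 58 = \frac{442}{3}$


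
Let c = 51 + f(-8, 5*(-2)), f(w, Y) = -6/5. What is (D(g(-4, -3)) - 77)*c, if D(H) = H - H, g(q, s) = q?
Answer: -19173/5 ≈ -3834.6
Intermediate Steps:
f(w, Y) = -6/5 (f(w, Y) = -6*1/5 = -6/5)
D(H) = 0
c = 249/5 (c = 51 - 6/5 = 249/5 ≈ 49.800)
(D(g(-4, -3)) - 77)*c = (0 - 77)*(249/5) = -77*249/5 = -19173/5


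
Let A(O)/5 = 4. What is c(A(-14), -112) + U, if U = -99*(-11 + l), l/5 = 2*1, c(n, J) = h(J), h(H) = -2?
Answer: 97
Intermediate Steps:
A(O) = 20 (A(O) = 5*4 = 20)
c(n, J) = -2
l = 10 (l = 5*(2*1) = 5*2 = 10)
U = 99 (U = -99*(-11 + 10) = -99*(-1) = 99)
c(A(-14), -112) + U = -2 + 99 = 97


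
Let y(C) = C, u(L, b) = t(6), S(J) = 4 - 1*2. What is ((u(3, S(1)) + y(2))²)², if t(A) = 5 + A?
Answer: 28561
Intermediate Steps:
S(J) = 2 (S(J) = 4 - 2 = 2)
u(L, b) = 11 (u(L, b) = 5 + 6 = 11)
((u(3, S(1)) + y(2))²)² = ((11 + 2)²)² = (13²)² = 169² = 28561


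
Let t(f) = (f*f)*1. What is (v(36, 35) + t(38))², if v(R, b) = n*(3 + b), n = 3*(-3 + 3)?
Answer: 2085136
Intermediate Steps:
n = 0 (n = 3*0 = 0)
t(f) = f² (t(f) = f²*1 = f²)
v(R, b) = 0 (v(R, b) = 0*(3 + b) = 0)
(v(36, 35) + t(38))² = (0 + 38²)² = (0 + 1444)² = 1444² = 2085136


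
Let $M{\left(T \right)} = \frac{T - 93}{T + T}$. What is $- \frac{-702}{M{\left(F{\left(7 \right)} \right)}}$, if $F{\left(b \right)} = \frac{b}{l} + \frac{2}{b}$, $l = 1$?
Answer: $- \frac{5967}{50} \approx -119.34$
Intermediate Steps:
$F{\left(b \right)} = b + \frac{2}{b}$ ($F{\left(b \right)} = \frac{b}{1} + \frac{2}{b} = b 1 + \frac{2}{b} = b + \frac{2}{b}$)
$M{\left(T \right)} = \frac{-93 + T}{2 T}$
$- \frac{-702}{M{\left(F{\left(7 \right)} \right)}} = - \frac{-702}{\frac{1}{2} \frac{1}{7 + \frac{2}{7}} \left(-93 + \left(7 + \frac{2}{7}\right)\right)} = - \frac{-702}{\frac{1}{2} \frac{1}{\frac{51}{7}} \left(-93 + \frac{51}{7}\right)} = - \frac{-702}{\frac{1}{2} \cdot \frac{7}{51} \left(- \frac{600}{7}\right)} = - \frac{-702}{- \frac{100}{17}} = - \frac{\left(-702\right) \left(-17\right)}{100} = \left(-1\right) \frac{5967}{50} = - \frac{5967}{50}$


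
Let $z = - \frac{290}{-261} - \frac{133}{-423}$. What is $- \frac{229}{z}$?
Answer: $- \frac{10763}{67} \approx -160.64$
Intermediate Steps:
$z = \frac{67}{47}$ ($z = \left(-290\right) \left(- \frac{1}{261}\right) - - \frac{133}{423} = \frac{10}{9} + \frac{133}{423} = \frac{67}{47} \approx 1.4255$)
$- \frac{229}{z} = - \frac{229}{\frac{67}{47}} = \left(-229\right) \frac{47}{67} = - \frac{10763}{67}$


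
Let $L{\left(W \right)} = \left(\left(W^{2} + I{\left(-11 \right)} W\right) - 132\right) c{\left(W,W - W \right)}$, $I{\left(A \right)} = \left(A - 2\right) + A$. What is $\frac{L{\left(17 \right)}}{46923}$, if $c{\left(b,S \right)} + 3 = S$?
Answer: $\frac{251}{15641} \approx 0.016048$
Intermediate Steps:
$c{\left(b,S \right)} = -3 + S$
$I{\left(A \right)} = -2 + 2 A$ ($I{\left(A \right)} = \left(-2 + A\right) + A = -2 + 2 A$)
$L{\left(W \right)} = 396 - 3 W^{2} + 72 W$ ($L{\left(W \right)} = \left(\left(W^{2} + \left(-2 + 2 \left(-11\right)\right) W\right) - 132\right) \left(-3 + \left(W - W\right)\right) = \left(\left(W^{2} + \left(-2 - 22\right) W\right) - 132\right) \left(-3 + 0\right) = \left(\left(W^{2} - 24 W\right) - 132\right) \left(-3\right) = \left(-132 + W^{2} - 24 W\right) \left(-3\right) = 396 - 3 W^{2} + 72 W$)
$\frac{L{\left(17 \right)}}{46923} = \frac{396 - 3 \cdot 17^{2} + 72 \cdot 17}{46923} = \left(396 - 867 + 1224\right) \frac{1}{46923} = 753 \cdot \frac{1}{46923} = \frac{251}{15641}$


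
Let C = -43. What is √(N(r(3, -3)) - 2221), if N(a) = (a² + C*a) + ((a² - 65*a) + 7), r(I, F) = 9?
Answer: 12*I*√21 ≈ 54.991*I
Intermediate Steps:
N(a) = 7 - 108*a + 2*a² (N(a) = (a² - 43*a) + ((a² - 65*a) + 7) = (a² - 43*a) + (7 + a² - 65*a) = 7 - 108*a + 2*a²)
√(N(r(3, -3)) - 2221) = √((7 - 108*9 + 2*9²) - 2221) = √((7 - 972 + 2*81) - 2221) = √((7 - 972 + 162) - 2221) = √(-803 - 2221) = √(-3024) = 12*I*√21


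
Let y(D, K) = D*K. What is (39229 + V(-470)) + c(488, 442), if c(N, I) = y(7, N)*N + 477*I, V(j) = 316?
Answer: 1917387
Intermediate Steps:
c(N, I) = 7*N² + 477*I (c(N, I) = (7*N)*N + 477*I = 7*N² + 477*I)
(39229 + V(-470)) + c(488, 442) = (39229 + 316) + (7*488² + 477*442) = 39545 + (7*238144 + 210834) = 39545 + (1667008 + 210834) = 39545 + 1877842 = 1917387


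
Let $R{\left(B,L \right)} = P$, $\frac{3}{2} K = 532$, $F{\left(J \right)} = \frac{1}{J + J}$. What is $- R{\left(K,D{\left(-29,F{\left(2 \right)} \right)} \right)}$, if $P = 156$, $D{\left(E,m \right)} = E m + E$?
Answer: $-156$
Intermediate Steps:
$F{\left(J \right)} = \frac{1}{2 J}$
$D{\left(E,m \right)} = E + E m$
$K = \frac{1064}{3}$ ($K = \frac{2}{3} \cdot 532 = \frac{1064}{3} \approx 354.67$)
$R{\left(B,L \right)} = 156$
$- R{\left(K,D{\left(-29,F{\left(2 \right)} \right)} \right)} = \left(-1\right) 156 = -156$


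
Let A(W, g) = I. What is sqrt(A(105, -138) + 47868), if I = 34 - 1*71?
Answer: sqrt(47831) ≈ 218.70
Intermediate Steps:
I = -37 (I = 34 - 71 = -37)
A(W, g) = -37
sqrt(A(105, -138) + 47868) = sqrt(-37 + 47868) = sqrt(47831)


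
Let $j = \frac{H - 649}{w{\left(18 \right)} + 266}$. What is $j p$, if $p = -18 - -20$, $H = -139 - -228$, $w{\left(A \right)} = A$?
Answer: $- \frac{280}{71} \approx -3.9437$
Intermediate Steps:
$H = 89$ ($H = -139 + 228 = 89$)
$p = 2$ ($p = -18 + 20 = 2$)
$j = - \frac{140}{71}$ ($j = \frac{89 - 649}{18 + 266} = - \frac{560}{284} = \left(-560\right) \frac{1}{284} = - \frac{140}{71} \approx -1.9718$)
$j p = \left(- \frac{140}{71}\right) 2 = - \frac{280}{71}$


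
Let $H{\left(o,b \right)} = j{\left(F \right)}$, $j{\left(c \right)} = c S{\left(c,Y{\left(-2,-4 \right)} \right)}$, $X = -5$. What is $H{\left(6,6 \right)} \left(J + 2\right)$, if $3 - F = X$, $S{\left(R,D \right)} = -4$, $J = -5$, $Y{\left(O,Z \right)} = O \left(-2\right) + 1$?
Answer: $96$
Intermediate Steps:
$Y{\left(O,Z \right)} = 1 - 2 O$ ($Y{\left(O,Z \right)} = - 2 O + 1 = 1 - 2 O$)
$F = 8$ ($F = 3 - -5 = 3 + 5 = 8$)
$j{\left(c \right)} = - 4 c$ ($j{\left(c \right)} = c \left(-4\right) = - 4 c$)
$H{\left(o,b \right)} = -32$ ($H{\left(o,b \right)} = \left(-4\right) 8 = -32$)
$H{\left(6,6 \right)} \left(J + 2\right) = - 32 \left(-5 + 2\right) = \left(-32\right) \left(-3\right) = 96$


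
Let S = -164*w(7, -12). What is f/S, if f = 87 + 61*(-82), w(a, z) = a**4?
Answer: 4915/393764 ≈ 0.012482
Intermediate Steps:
S = -393764 (S = -164*7**4 = -164*2401 = -393764)
f = -4915 (f = 87 - 5002 = -4915)
f/S = -4915/(-393764) = -4915*(-1/393764) = 4915/393764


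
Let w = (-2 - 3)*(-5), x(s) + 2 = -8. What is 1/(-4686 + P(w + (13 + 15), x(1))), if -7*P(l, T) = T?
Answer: -7/32792 ≈ -0.00021347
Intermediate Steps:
x(s) = -10 (x(s) = -2 - 8 = -10)
w = 25 (w = -5*(-5) = 25)
P(l, T) = -T/7
1/(-4686 + P(w + (13 + 15), x(1))) = 1/(-4686 - ⅐*(-10)) = 1/(-4686 + 10/7) = 1/(-32792/7) = -7/32792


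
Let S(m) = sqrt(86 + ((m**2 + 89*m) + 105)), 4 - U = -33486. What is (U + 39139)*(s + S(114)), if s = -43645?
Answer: -3169892705 + 72629*sqrt(23333) ≈ -3.1588e+9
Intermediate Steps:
U = 33490 (U = 4 - 1*(-33486) = 4 + 33486 = 33490)
S(m) = sqrt(191 + m**2 + 89*m) (S(m) = sqrt(86 + (105 + m**2 + 89*m)) = sqrt(191 + m**2 + 89*m))
(U + 39139)*(s + S(114)) = (33490 + 39139)*(-43645 + sqrt(191 + 114**2 + 89*114)) = 72629*(-43645 + sqrt(191 + 12996 + 10146)) = 72629*(-43645 + sqrt(23333)) = -3169892705 + 72629*sqrt(23333)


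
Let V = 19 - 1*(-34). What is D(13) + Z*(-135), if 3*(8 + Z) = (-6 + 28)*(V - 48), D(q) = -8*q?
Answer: -3974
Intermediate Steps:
V = 53 (V = 19 + 34 = 53)
Z = 86/3 (Z = -8 + ((-6 + 28)*(53 - 48))/3 = -8 + (22*5)/3 = -8 + (⅓)*110 = -8 + 110/3 = 86/3 ≈ 28.667)
D(13) + Z*(-135) = -8*13 + (86/3)*(-135) = -104 - 3870 = -3974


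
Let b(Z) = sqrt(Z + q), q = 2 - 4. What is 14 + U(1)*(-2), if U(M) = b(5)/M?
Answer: 14 - 2*sqrt(3) ≈ 10.536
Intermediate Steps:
q = -2
b(Z) = sqrt(-2 + Z) (b(Z) = sqrt(Z - 2) = sqrt(-2 + Z))
U(M) = sqrt(3)/M (U(M) = sqrt(-2 + 5)/M = sqrt(3)/M)
14 + U(1)*(-2) = 14 + (sqrt(3)/1)*(-2) = 14 + (sqrt(3)*1)*(-2) = 14 + sqrt(3)*(-2) = 14 - 2*sqrt(3)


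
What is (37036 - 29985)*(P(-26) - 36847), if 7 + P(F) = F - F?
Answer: -259857554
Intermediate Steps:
P(F) = -7 (P(F) = -7 + (F - F) = -7 + 0 = -7)
(37036 - 29985)*(P(-26) - 36847) = (37036 - 29985)*(-7 - 36847) = 7051*(-36854) = -259857554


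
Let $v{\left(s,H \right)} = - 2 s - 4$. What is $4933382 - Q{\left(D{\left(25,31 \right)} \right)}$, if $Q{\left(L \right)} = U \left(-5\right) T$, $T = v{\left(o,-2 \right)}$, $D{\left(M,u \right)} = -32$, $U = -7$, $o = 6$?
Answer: $4933942$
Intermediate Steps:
$v{\left(s,H \right)} = -4 - 2 s$
$T = -16$ ($T = -4 - 12 = -16$)
$Q{\left(L \right)} = -560$ ($Q{\left(L \right)} = \left(-7\right) \left(-5\right) \left(-16\right) = 35 \left(-16\right) = -560$)
$4933382 - Q{\left(D{\left(25,31 \right)} \right)} = 4933382 - -560 = 4933382 + 560 = 4933942$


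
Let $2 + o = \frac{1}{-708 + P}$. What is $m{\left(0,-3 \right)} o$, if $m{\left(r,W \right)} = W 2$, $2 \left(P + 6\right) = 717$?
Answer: $\frac{2848}{237} \approx 12.017$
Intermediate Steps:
$P = \frac{705}{2}$ ($P = -6 + \frac{1}{2} \cdot 717 = -6 + \frac{717}{2} = \frac{705}{2} \approx 352.5$)
$m{\left(r,W \right)} = 2 W$
$o = - \frac{1424}{711}$ ($o = -2 + \frac{1}{-708 + \frac{705}{2}} = -2 + \frac{1}{- \frac{711}{2}} = -2 - \frac{2}{711} = - \frac{1424}{711} \approx -2.0028$)
$m{\left(0,-3 \right)} o = 2 \left(-3\right) \left(- \frac{1424}{711}\right) = \left(-6\right) \left(- \frac{1424}{711}\right) = \frac{2848}{237}$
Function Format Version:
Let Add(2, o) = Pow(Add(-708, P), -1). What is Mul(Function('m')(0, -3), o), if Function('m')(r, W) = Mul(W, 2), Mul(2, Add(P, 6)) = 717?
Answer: Rational(2848, 237) ≈ 12.017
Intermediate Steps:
P = Rational(705, 2) (P = Add(-6, Mul(Rational(1, 2), 717)) = Add(-6, Rational(717, 2)) = Rational(705, 2) ≈ 352.50)
Function('m')(r, W) = Mul(2, W)
o = Rational(-1424, 711) (o = Add(-2, Pow(Add(-708, Rational(705, 2)), -1)) = Add(-2, Pow(Rational(-711, 2), -1)) = Add(-2, Rational(-2, 711)) = Rational(-1424, 711) ≈ -2.0028)
Mul(Function('m')(0, -3), o) = Mul(Mul(2, -3), Rational(-1424, 711)) = Mul(-6, Rational(-1424, 711)) = Rational(2848, 237)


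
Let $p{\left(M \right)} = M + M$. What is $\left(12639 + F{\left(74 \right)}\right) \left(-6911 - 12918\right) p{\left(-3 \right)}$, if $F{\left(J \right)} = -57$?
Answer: $1496930868$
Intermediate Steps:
$p{\left(M \right)} = 2 M$
$\left(12639 + F{\left(74 \right)}\right) \left(-6911 - 12918\right) p{\left(-3 \right)} = \left(12639 - 57\right) \left(-6911 - 12918\right) 2 \left(-3\right) = 12582 \left(-19829\right) \left(-6\right) = \left(-249488478\right) \left(-6\right) = 1496930868$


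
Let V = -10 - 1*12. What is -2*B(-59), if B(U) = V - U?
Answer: -74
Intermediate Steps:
V = -22 (V = -10 - 12 = -22)
B(U) = -22 - U
-2*B(-59) = -2*(-22 - 1*(-59)) = -2*(-22 + 59) = -2*37 = -74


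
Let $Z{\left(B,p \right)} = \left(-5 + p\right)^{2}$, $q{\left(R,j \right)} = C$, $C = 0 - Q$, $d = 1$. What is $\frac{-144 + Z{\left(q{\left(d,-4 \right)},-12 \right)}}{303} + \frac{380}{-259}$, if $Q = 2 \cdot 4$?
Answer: $- \frac{77585}{78477} \approx -0.98863$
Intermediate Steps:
$Q = 8$
$C = -8$ ($C = 0 - 8 = -8$)
$q{\left(R,j \right)} = -8$
$\frac{-144 + Z{\left(q{\left(d,-4 \right)},-12 \right)}}{303} + \frac{380}{-259} = \frac{-144 + \left(-5 - 12\right)^{2}}{303} + \frac{380}{-259} = \left(-144 + \left(-17\right)^{2}\right) \frac{1}{303} + 380 \left(- \frac{1}{259}\right) = \left(-144 + 289\right) \frac{1}{303} - \frac{380}{259} = 145 \cdot \frac{1}{303} - \frac{380}{259} = \frac{145}{303} - \frac{380}{259} = - \frac{77585}{78477}$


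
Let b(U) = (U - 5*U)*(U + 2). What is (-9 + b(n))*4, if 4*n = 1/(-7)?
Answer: -1709/49 ≈ -34.878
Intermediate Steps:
n = -1/28 (n = (¼)/(-7) = (¼)*(-⅐) = -1/28 ≈ -0.035714)
b(U) = -4*U*(2 + U) (b(U) = (-4*U)*(2 + U) = -4*U*(2 + U))
(-9 + b(n))*4 = (-9 - 4*(-1/28)*(2 - 1/28))*4 = (-9 - 4*(-1/28)*55/28)*4 = (-9 + 55/196)*4 = -1709/196*4 = -1709/49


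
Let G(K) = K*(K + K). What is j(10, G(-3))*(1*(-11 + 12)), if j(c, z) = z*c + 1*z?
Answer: 198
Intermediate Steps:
G(K) = 2*K² (G(K) = K*(2*K) = 2*K²)
j(c, z) = z + c*z (j(c, z) = c*z + z = z + c*z)
j(10, G(-3))*(1*(-11 + 12)) = ((2*(-3)²)*(1 + 10))*(1*(-11 + 12)) = ((2*9)*11)*(1*1) = (18*11)*1 = 198*1 = 198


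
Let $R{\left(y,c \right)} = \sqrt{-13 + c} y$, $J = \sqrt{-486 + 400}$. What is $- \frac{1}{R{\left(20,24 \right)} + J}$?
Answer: $- \frac{1}{20 \sqrt{11} + i \sqrt{86}} \approx -0.014787 + 0.0020672 i$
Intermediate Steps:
$J = i \sqrt{86}$ ($J = \sqrt{-86} = i \sqrt{86} \approx 9.2736 i$)
$R{\left(y,c \right)} = y \sqrt{-13 + c}$
$- \frac{1}{R{\left(20,24 \right)} + J} = - \frac{1}{20 \sqrt{-13 + 24} + i \sqrt{86}} = - \frac{1}{20 \sqrt{11} + i \sqrt{86}}$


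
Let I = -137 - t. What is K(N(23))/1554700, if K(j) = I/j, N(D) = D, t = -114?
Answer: -1/1554700 ≈ -6.4321e-7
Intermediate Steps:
I = -23 (I = -137 - 1*(-114) = -137 + 114 = -23)
K(j) = -23/j
K(N(23))/1554700 = -23/23/1554700 = -23*1/23*(1/1554700) = -1*1/1554700 = -1/1554700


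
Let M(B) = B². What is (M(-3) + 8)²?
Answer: 289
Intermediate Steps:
(M(-3) + 8)² = ((-3)² + 8)² = (9 + 8)² = 17² = 289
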